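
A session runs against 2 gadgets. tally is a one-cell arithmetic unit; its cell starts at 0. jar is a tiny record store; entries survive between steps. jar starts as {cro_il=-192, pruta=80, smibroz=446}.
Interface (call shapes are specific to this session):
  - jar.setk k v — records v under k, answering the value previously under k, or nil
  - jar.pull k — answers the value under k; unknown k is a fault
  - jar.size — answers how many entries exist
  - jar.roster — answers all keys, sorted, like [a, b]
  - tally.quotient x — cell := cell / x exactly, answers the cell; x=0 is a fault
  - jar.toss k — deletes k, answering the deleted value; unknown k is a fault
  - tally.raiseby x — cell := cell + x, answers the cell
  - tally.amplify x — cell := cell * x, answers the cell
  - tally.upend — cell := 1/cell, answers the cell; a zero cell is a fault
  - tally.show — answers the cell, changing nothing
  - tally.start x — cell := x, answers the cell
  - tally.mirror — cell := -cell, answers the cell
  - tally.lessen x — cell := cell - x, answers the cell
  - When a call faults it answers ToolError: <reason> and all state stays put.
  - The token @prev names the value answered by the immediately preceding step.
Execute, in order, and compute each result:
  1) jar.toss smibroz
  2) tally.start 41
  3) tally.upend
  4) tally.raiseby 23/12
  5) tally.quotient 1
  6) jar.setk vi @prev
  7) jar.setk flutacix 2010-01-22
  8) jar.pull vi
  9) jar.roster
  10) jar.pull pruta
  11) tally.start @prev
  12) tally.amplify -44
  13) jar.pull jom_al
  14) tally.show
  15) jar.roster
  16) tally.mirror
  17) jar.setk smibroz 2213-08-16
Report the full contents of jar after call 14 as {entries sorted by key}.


==> jar.toss(k: smibroz)
<== 446
==> tally.start(x: 41)
<== 41
==> tally.upend()
<== 1/41
==> tally.raiseby(x: 23/12)
<== 955/492
==> tally.quotient(x: 1)
<== 955/492
==> jar.setk(k: vi, v: @prev)
<== nil
==> jar.setk(k: flutacix, v: 2010-01-22)
<== nil
==> jar.pull(k: vi)
<== 955/492
==> jar.roster()
<== [cro_il, flutacix, pruta, vi]
==> jar.pull(k: pruta)
<== 80
==> tally.start(x: @prev)
<== 80
==> tally.amplify(x: -44)
<== -3520
==> jar.pull(k: jom_al)
<== ToolError: no such key jom_al
==> tally.show()
<== -3520
==> jar.roster()
<== [cro_il, flutacix, pruta, vi]
==> tally.mirror()
<== 3520
==> jar.setk(k: smibroz, v: 2213-08-16)
<== nil

Answer: {cro_il=-192, flutacix=2010-01-22, pruta=80, vi=955/492}


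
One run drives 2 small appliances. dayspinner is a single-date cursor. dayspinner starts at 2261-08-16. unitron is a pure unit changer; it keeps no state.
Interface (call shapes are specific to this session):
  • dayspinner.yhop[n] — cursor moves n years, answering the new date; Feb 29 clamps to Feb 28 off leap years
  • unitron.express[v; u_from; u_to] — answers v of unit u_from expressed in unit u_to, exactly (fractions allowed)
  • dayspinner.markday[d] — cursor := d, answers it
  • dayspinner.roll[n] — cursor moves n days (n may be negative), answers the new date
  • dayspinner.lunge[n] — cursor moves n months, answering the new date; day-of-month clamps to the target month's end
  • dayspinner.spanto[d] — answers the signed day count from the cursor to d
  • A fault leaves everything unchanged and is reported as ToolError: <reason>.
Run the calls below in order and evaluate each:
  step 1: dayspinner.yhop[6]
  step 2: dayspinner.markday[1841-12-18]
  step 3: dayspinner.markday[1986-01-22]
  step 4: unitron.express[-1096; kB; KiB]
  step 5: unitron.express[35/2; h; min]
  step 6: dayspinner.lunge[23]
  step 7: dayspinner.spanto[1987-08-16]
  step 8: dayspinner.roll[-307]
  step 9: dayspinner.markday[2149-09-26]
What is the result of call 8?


Answer: 1987-02-18

Derivation:
CALL dayspinner.yhop[n→6]
RET  2267-08-16
CALL dayspinner.markday[d→1841-12-18]
RET  1841-12-18
CALL dayspinner.markday[d→1986-01-22]
RET  1986-01-22
CALL unitron.express[v→-1096; u_from→kB; u_to→KiB]
RET  -17125/16
CALL unitron.express[v→35/2; u_from→h; u_to→min]
RET  1050
CALL dayspinner.lunge[n→23]
RET  1987-12-22
CALL dayspinner.spanto[d→1987-08-16]
RET  -128
CALL dayspinner.roll[n→-307]
RET  1987-02-18
CALL dayspinner.markday[d→2149-09-26]
RET  2149-09-26


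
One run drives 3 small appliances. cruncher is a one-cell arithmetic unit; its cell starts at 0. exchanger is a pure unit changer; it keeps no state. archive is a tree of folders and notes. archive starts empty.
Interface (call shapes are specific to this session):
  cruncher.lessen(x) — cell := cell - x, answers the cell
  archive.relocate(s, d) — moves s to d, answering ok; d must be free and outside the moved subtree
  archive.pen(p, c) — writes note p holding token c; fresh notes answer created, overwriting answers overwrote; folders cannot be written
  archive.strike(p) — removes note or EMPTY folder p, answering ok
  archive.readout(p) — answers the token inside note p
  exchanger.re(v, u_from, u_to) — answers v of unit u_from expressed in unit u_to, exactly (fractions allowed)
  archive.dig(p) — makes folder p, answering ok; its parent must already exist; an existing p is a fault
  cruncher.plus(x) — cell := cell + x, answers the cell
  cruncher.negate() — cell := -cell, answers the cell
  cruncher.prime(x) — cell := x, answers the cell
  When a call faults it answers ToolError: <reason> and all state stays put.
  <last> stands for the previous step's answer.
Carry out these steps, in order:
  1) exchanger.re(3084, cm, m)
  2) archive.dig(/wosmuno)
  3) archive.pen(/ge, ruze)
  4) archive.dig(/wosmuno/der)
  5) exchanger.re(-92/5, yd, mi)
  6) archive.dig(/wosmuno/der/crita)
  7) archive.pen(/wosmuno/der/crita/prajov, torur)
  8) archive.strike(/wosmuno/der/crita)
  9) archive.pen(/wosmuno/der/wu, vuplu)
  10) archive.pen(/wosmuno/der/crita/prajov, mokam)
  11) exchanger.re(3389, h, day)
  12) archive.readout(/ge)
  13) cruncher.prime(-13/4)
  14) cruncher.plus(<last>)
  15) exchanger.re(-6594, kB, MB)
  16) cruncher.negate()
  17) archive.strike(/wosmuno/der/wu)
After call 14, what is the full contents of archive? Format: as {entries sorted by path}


Answer: {ge=ruze, wosmuno/, wosmuno/der/, wosmuno/der/crita/, wosmuno/der/crita/prajov=mokam, wosmuno/der/wu=vuplu}

Derivation:
Now I run re passing v: 3084, u_from: cm, u_to: m, — result: 771/25.
Using dig passing p: /wosmuno, → ok.
Now I run pen passing p: /ge, c: ruze, — result: created.
Using dig passing p: /wosmuno/der, yielding ok.
Calling re passing v: -92/5, u_from: yd, u_to: mi, yielding -23/2200.
I invoke dig passing p: /wosmuno/der/crita, → ok.
Invoking pen passing p: /wosmuno/der/crita/prajov, c: torur: created.
Using strike passing p: /wosmuno/der/crita, and observe ToolError: not empty.
Now I run pen passing p: /wosmuno/der/wu, c: vuplu, which returns created.
Now I run pen passing p: /wosmuno/der/crita/prajov, c: mokam, which returns overwrote.
Then re passing v: 3389, u_from: h, u_to: day, → 3389/24.
Calling readout passing p: /ge, → ruze.
Next I call prime passing x: -13/4, and see -13/4.
I try plus passing x: <last>, giving -13/2.
Using re passing v: -6594, u_from: kB, u_to: MB, giving -3297/500.
I call negate, giving 13/2.
Next I call strike passing p: /wosmuno/der/wu, giving ok.


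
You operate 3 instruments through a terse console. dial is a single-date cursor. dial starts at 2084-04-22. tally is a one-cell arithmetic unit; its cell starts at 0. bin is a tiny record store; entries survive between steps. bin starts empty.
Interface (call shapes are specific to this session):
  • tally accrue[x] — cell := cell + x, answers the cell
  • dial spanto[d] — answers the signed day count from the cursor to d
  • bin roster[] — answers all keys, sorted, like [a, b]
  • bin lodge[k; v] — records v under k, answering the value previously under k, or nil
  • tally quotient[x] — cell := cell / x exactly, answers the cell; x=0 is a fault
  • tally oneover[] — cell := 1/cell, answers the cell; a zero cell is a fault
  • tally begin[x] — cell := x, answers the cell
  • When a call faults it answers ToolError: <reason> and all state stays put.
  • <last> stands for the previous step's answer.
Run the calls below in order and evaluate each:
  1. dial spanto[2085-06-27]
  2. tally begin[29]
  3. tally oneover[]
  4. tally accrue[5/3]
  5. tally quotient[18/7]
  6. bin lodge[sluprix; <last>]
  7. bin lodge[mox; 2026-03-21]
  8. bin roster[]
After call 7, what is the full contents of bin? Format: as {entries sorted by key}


Answer: {mox=2026-03-21, sluprix=518/783}

Derivation:
# 1. dial spanto(d: 2085-06-27) ~> 431
# 2. tally begin(x: 29) ~> 29
# 3. tally oneover() ~> 1/29
# 4. tally accrue(x: 5/3) ~> 148/87
# 5. tally quotient(x: 18/7) ~> 518/783
# 6. bin lodge(k: sluprix, v: <last>) ~> nil
# 7. bin lodge(k: mox, v: 2026-03-21) ~> nil
# 8. bin roster() ~> [mox, sluprix]


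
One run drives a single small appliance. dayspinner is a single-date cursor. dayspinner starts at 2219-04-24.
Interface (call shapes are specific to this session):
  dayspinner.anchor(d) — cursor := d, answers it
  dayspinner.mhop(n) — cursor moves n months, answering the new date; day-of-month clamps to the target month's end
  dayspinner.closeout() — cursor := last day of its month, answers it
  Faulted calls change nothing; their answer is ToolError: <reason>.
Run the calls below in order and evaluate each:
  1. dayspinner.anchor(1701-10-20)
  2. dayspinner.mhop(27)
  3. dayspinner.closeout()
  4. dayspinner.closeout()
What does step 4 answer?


% 1. anchor(1701-10-20) -> 1701-10-20
% 2. mhop(27) -> 1704-01-20
% 3. closeout() -> 1704-01-31
% 4. closeout() -> 1704-01-31

Answer: 1704-01-31


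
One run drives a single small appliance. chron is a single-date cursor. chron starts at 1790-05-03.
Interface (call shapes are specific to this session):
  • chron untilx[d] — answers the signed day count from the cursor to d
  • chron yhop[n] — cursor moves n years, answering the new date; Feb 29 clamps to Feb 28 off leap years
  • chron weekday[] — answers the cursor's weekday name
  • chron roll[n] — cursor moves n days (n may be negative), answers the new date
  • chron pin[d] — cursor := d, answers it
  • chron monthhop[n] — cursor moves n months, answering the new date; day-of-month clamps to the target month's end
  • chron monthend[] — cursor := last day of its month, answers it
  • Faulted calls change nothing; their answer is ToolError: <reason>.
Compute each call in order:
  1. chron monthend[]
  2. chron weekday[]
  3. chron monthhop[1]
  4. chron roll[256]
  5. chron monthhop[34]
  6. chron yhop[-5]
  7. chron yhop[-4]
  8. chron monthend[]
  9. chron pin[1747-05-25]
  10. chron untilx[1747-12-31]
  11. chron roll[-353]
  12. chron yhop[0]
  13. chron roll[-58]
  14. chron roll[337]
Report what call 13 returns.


Answer: 1746-04-09

Derivation:
==> chron monthend()
<== 1790-05-31
==> chron weekday()
<== Monday
==> chron monthhop(n='1')
<== 1790-06-30
==> chron roll(n='256')
<== 1791-03-13
==> chron monthhop(n='34')
<== 1794-01-13
==> chron yhop(n='-5')
<== 1789-01-13
==> chron yhop(n='-4')
<== 1785-01-13
==> chron monthend()
<== 1785-01-31
==> chron pin(d='1747-05-25')
<== 1747-05-25
==> chron untilx(d='1747-12-31')
<== 220
==> chron roll(n='-353')
<== 1746-06-06
==> chron yhop(n='0')
<== 1746-06-06
==> chron roll(n='-58')
<== 1746-04-09
==> chron roll(n='337')
<== 1747-03-12


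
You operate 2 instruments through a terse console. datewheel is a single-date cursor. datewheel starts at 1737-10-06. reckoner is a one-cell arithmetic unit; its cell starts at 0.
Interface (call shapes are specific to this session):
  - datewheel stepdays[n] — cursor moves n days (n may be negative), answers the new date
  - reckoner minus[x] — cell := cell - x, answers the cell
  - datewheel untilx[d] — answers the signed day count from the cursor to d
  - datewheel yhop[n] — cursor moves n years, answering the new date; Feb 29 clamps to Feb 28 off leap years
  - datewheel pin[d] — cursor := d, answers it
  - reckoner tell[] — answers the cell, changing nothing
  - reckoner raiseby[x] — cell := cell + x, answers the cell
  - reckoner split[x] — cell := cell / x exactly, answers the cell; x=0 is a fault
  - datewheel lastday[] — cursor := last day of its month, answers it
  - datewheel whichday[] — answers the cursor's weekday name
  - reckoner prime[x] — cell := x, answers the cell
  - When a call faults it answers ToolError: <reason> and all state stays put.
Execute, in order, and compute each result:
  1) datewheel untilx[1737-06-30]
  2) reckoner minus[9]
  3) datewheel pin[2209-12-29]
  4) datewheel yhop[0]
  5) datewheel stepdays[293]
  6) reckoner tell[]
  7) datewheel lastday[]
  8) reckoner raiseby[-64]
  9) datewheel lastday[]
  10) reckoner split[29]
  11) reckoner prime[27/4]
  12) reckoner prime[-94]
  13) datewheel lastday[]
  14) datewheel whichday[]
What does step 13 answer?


Answer: 2210-10-31

Derivation:
I run datewheel untilx on d='1737-06-30', which returns -98.
I use reckoner minus on x='9', yielding -9.
I invoke datewheel pin on d='2209-12-29', giving 2209-12-29.
Now I run datewheel yhop on n='0', giving 2209-12-29.
Using datewheel stepdays on n='293': 2210-10-18.
Using reckoner tell: -9.
Now I run datewheel lastday, yielding 2210-10-31.
Using reckoner raiseby on x='-64', and observe -73.
Now I run datewheel lastday, → 2210-10-31.
Calling reckoner split on x='29', giving -73/29.
Using reckoner prime on x='27/4', giving 27/4.
Then reckoner prime on x='-94', giving -94.
Invoking datewheel lastday(), which returns 2210-10-31.
Then datewheel whichday(), — result: Wednesday.


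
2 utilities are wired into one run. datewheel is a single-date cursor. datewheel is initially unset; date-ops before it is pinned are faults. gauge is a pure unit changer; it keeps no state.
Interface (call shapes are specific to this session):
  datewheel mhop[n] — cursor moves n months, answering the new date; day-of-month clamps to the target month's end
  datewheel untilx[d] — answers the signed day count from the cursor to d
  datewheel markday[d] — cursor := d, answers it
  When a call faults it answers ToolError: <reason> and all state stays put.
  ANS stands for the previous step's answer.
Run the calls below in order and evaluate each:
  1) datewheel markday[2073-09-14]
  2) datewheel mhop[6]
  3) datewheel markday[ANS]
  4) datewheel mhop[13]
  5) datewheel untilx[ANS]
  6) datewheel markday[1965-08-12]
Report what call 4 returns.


-- 1. datewheel markday(2073-09-14) -> 2073-09-14
-- 2. datewheel mhop(6) -> 2074-03-14
-- 3. datewheel markday(ANS) -> 2074-03-14
-- 4. datewheel mhop(13) -> 2075-04-14
-- 5. datewheel untilx(ANS) -> 0
-- 6. datewheel markday(1965-08-12) -> 1965-08-12

Answer: 2075-04-14


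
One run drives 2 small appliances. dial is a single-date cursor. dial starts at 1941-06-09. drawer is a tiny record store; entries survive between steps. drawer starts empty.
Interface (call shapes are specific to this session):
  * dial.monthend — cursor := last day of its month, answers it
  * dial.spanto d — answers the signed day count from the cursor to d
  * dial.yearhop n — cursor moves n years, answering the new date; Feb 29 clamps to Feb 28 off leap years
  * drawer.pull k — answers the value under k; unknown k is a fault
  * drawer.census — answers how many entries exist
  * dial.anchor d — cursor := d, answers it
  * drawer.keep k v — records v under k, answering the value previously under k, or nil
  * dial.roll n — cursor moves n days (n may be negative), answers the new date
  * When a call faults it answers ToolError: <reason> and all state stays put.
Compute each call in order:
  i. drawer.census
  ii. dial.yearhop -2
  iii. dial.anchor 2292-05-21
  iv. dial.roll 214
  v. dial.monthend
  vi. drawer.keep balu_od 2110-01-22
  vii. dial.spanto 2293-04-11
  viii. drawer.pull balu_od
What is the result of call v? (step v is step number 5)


Answer: 2292-12-31

Derivation:
% drawer.census() ~> 0
% dial.yearhop(n='-2') ~> 1939-06-09
% dial.anchor(d='2292-05-21') ~> 2292-05-21
% dial.roll(n='214') ~> 2292-12-21
% dial.monthend() ~> 2292-12-31
% drawer.keep(k='balu_od', v='2110-01-22') ~> nil
% dial.spanto(d='2293-04-11') ~> 101
% drawer.pull(k='balu_od') ~> 2110-01-22


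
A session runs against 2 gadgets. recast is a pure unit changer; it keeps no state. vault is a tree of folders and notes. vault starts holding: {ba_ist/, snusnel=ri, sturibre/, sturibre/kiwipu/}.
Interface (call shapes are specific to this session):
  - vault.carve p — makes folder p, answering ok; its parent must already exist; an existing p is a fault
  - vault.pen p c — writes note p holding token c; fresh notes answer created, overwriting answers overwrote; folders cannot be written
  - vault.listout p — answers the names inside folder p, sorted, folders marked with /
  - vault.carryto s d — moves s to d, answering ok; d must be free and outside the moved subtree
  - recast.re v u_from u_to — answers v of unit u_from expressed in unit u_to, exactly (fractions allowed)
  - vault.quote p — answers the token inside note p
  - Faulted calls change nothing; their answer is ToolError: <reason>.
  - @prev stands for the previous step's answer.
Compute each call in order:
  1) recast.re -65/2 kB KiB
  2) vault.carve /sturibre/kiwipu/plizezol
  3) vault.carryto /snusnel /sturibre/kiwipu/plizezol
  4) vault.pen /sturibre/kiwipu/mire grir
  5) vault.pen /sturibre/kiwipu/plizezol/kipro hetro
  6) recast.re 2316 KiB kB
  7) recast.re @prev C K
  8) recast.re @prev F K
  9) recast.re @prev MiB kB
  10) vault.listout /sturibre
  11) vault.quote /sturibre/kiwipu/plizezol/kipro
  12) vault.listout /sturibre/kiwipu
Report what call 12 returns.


→ recast.re(v='-65/2', u_from='kB', u_to='KiB')
← -8125/256
→ vault.carve(p='/sturibre/kiwipu/plizezol')
← ok
→ vault.carryto(s='/snusnel', d='/sturibre/kiwipu/plizezol')
← ToolError: exists
→ vault.pen(p='/sturibre/kiwipu/mire', c='grir')
← created
→ vault.pen(p='/sturibre/kiwipu/plizezol/kipro', c='hetro')
← created
→ recast.re(v='2316', u_from='KiB', u_to='kB')
← 296448/125
→ recast.re(v='@prev', u_from='C', u_to='K')
← 1322367/500
→ recast.re(v='@prev', u_from='F', u_to='K')
← 776101/450
→ recast.re(v='@prev', u_from='MiB', u_to='kB')
← 50862555136/28125
→ vault.listout(p='/sturibre')
← [kiwipu/]
→ vault.quote(p='/sturibre/kiwipu/plizezol/kipro')
← hetro
→ vault.listout(p='/sturibre/kiwipu')
← [mire, plizezol/]

Answer: [mire, plizezol/]


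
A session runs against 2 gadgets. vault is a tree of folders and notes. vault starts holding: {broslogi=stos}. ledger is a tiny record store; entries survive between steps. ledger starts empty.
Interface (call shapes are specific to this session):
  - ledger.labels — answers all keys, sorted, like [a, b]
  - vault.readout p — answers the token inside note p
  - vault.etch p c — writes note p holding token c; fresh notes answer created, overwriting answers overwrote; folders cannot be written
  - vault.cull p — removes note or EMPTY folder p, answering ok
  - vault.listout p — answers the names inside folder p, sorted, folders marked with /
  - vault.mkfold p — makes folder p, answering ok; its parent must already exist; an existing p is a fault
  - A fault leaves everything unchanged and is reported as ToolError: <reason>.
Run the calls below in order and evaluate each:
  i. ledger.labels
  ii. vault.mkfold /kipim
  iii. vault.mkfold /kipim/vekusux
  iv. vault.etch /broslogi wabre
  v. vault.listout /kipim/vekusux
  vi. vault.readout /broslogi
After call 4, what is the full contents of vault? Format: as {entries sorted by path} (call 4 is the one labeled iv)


Act: labels[]
Obs: []
Act: mkfold[p: /kipim]
Obs: ok
Act: mkfold[p: /kipim/vekusux]
Obs: ok
Act: etch[p: /broslogi; c: wabre]
Obs: overwrote
Act: listout[p: /kipim/vekusux]
Obs: []
Act: readout[p: /broslogi]
Obs: wabre

Answer: {broslogi=wabre, kipim/, kipim/vekusux/}


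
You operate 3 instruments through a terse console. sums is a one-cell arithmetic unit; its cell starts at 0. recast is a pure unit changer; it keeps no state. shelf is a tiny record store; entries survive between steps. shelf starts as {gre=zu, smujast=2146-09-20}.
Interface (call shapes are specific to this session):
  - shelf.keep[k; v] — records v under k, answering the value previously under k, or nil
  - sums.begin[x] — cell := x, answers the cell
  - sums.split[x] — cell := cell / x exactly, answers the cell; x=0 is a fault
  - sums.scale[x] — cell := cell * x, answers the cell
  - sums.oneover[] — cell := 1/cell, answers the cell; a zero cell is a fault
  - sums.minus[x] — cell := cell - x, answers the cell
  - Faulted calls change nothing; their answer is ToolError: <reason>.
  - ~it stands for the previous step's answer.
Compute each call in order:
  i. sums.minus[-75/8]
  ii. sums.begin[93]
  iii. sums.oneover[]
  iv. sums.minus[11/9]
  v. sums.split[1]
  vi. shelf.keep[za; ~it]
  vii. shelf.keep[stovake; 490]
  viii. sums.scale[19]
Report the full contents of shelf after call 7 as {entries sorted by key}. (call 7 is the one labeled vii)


Answer: {gre=zu, smujast=2146-09-20, stovake=490, za=-338/279}

Derivation:
Calling sums.minus with -75/8, and get 75/8.
Next I call sums.begin with 93, and see 93.
I run sums.oneover, giving 1/93.
Now I run sums.minus with 11/9, giving -338/279.
I try sums.split with 1, giving -338/279.
I run shelf.keep with za, ~it, giving nil.
Now I run shelf.keep with stovake, 490, and observe nil.
Invoking sums.scale with 19, — result: -6422/279.


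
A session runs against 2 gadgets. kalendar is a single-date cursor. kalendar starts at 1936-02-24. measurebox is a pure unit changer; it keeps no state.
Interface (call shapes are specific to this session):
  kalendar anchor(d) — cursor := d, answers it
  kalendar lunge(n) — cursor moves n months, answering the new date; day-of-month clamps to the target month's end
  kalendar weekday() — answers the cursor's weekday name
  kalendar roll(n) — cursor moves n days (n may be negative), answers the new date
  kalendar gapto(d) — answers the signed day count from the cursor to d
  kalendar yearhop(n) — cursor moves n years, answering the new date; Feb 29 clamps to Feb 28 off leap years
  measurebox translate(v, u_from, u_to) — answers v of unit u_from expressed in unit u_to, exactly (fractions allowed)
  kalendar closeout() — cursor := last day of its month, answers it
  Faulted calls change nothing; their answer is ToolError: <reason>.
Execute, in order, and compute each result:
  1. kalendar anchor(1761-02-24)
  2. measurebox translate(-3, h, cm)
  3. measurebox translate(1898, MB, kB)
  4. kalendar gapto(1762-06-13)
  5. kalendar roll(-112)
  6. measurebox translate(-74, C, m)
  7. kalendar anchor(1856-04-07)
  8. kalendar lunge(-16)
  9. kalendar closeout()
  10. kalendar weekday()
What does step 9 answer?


Answer: 1854-12-31

Derivation:
>>> kalendar anchor d→1761-02-24
= 1761-02-24
>>> measurebox translate v→-3 u_from→h u_to→cm
= ToolError: incompatible units
>>> measurebox translate v→1898 u_from→MB u_to→kB
= 1898000
>>> kalendar gapto d→1762-06-13
= 474
>>> kalendar roll n→-112
= 1760-11-04
>>> measurebox translate v→-74 u_from→C u_to→m
= ToolError: incompatible units
>>> kalendar anchor d→1856-04-07
= 1856-04-07
>>> kalendar lunge n→-16
= 1854-12-07
>>> kalendar closeout
= 1854-12-31
>>> kalendar weekday
= Sunday


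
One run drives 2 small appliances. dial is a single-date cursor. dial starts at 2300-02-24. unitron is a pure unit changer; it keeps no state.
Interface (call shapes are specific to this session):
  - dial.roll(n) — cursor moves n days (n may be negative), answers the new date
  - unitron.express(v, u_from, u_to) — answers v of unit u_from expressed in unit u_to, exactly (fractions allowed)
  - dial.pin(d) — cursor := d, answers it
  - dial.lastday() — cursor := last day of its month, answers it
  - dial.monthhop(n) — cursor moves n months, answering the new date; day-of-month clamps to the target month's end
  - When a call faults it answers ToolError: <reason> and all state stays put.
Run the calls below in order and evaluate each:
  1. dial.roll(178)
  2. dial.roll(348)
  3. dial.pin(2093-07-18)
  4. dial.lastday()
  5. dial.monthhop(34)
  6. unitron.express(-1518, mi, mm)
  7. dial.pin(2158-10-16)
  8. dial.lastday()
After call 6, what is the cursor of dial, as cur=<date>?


! 1. dial.roll(n=178) : 2300-08-21
! 2. dial.roll(n=348) : 2301-08-04
! 3. dial.pin(d=2093-07-18) : 2093-07-18
! 4. dial.lastday() : 2093-07-31
! 5. dial.monthhop(n=34) : 2096-05-31
! 6. unitron.express(v=-1518, u_from=mi, u_to=mm) : -2442984192
! 7. dial.pin(d=2158-10-16) : 2158-10-16
! 8. dial.lastday() : 2158-10-31

Answer: cur=2096-05-31


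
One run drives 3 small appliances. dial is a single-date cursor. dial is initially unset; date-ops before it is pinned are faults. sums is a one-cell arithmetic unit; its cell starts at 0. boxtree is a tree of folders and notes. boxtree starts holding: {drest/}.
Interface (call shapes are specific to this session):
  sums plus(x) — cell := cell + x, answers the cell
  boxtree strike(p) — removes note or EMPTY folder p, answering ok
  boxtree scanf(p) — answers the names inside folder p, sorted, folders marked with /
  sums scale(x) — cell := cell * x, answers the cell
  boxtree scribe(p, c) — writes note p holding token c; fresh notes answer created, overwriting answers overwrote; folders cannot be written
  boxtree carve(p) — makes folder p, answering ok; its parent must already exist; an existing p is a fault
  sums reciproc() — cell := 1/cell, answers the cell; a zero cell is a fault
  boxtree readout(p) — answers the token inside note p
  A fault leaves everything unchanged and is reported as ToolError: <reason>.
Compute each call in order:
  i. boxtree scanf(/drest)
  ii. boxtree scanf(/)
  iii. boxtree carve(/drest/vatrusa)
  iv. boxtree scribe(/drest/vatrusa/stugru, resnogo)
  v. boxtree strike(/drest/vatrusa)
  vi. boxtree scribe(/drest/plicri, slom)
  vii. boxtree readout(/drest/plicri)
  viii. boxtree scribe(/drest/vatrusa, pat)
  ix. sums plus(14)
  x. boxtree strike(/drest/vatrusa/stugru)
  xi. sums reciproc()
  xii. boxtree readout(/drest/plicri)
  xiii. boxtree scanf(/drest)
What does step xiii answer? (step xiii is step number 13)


Answer: [plicri, vatrusa/]

Derivation:
·→ boxtree scanf(p=/drest)
·← []
·→ boxtree scanf(p=/)
·← [drest/]
·→ boxtree carve(p=/drest/vatrusa)
·← ok
·→ boxtree scribe(p=/drest/vatrusa/stugru, c=resnogo)
·← created
·→ boxtree strike(p=/drest/vatrusa)
·← ToolError: not empty
·→ boxtree scribe(p=/drest/plicri, c=slom)
·← created
·→ boxtree readout(p=/drest/plicri)
·← slom
·→ boxtree scribe(p=/drest/vatrusa, c=pat)
·← ToolError: is a directory
·→ sums plus(x=14)
·← 14
·→ boxtree strike(p=/drest/vatrusa/stugru)
·← ok
·→ sums reciproc()
·← 1/14
·→ boxtree readout(p=/drest/plicri)
·← slom
·→ boxtree scanf(p=/drest)
·← [plicri, vatrusa/]


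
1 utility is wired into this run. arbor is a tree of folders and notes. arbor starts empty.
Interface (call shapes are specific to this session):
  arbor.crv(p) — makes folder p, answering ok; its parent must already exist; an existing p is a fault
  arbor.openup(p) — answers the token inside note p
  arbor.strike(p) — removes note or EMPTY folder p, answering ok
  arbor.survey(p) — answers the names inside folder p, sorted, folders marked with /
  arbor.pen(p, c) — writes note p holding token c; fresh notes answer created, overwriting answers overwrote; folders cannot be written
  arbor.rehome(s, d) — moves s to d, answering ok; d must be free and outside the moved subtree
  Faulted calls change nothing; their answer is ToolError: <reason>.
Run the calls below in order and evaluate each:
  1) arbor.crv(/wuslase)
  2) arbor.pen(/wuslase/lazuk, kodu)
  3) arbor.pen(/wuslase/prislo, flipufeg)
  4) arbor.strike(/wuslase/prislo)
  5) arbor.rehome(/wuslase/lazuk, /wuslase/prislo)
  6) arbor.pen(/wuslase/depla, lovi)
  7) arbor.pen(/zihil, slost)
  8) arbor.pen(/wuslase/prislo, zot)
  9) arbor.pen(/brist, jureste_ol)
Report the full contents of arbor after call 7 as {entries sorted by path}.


Do: arbor.crv[p: /wuslase]
See: ok
Do: arbor.pen[p: /wuslase/lazuk; c: kodu]
See: created
Do: arbor.pen[p: /wuslase/prislo; c: flipufeg]
See: created
Do: arbor.strike[p: /wuslase/prislo]
See: ok
Do: arbor.rehome[s: /wuslase/lazuk; d: /wuslase/prislo]
See: ok
Do: arbor.pen[p: /wuslase/depla; c: lovi]
See: created
Do: arbor.pen[p: /zihil; c: slost]
See: created
Do: arbor.pen[p: /wuslase/prislo; c: zot]
See: overwrote
Do: arbor.pen[p: /brist; c: jureste_ol]
See: created

Answer: {wuslase/, wuslase/depla=lovi, wuslase/prislo=kodu, zihil=slost}


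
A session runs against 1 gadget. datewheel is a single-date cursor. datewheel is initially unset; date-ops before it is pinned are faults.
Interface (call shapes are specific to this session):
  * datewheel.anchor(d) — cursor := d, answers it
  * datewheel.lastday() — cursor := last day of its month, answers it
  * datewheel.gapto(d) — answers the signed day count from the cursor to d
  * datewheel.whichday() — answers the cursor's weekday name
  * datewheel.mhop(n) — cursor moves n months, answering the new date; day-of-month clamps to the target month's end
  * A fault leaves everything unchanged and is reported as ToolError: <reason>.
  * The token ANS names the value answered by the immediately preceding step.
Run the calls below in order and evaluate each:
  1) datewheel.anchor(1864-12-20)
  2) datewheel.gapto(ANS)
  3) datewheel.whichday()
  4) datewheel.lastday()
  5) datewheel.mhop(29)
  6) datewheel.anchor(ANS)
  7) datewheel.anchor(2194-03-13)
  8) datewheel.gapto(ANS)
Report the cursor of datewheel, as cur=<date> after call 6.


Answer: cur=1867-05-31

Derivation:
→ datewheel.anchor(d=1864-12-20)
← 1864-12-20
→ datewheel.gapto(d=ANS)
← 0
→ datewheel.whichday()
← Tuesday
→ datewheel.lastday()
← 1864-12-31
→ datewheel.mhop(n=29)
← 1867-05-31
→ datewheel.anchor(d=ANS)
← 1867-05-31
→ datewheel.anchor(d=2194-03-13)
← 2194-03-13
→ datewheel.gapto(d=ANS)
← 0


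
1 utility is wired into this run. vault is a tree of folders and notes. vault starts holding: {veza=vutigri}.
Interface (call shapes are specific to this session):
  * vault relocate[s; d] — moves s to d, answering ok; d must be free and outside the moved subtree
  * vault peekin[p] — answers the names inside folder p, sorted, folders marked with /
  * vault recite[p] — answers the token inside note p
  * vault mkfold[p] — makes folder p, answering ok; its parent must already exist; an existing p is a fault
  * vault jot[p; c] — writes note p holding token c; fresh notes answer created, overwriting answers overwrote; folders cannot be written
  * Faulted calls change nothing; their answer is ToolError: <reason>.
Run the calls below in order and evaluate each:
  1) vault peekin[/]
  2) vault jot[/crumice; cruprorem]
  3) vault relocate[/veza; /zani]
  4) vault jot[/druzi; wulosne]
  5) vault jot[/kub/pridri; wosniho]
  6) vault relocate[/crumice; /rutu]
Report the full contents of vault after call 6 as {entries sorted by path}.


Answer: {druzi=wulosne, rutu=cruprorem, zani=vutigri}

Derivation:
Step: vault peekin[p=/]
Result: [veza]
Step: vault jot[p=/crumice; c=cruprorem]
Result: created
Step: vault relocate[s=/veza; d=/zani]
Result: ok
Step: vault jot[p=/druzi; c=wulosne]
Result: created
Step: vault jot[p=/kub/pridri; c=wosniho]
Result: ToolError: no parent
Step: vault relocate[s=/crumice; d=/rutu]
Result: ok


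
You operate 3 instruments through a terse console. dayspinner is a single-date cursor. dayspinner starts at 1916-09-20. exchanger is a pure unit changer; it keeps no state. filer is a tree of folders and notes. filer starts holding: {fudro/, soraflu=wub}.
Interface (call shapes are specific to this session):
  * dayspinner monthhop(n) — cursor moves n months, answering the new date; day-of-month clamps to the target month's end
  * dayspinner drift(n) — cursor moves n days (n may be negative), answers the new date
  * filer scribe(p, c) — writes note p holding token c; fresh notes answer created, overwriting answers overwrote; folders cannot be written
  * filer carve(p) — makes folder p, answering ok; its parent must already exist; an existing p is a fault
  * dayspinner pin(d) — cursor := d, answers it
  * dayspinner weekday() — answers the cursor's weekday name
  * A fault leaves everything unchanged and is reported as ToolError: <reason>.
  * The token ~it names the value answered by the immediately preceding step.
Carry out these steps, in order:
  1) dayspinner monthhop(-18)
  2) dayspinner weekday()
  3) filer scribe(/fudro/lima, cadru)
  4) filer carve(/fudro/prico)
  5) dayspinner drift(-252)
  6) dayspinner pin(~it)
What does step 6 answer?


Answer: 1914-07-11

Derivation:
~$ dayspinner monthhop n=-18
= 1915-03-20
~$ dayspinner weekday
= Saturday
~$ filer scribe p=/fudro/lima c=cadru
= created
~$ filer carve p=/fudro/prico
= ok
~$ dayspinner drift n=-252
= 1914-07-11
~$ dayspinner pin d=~it
= 1914-07-11


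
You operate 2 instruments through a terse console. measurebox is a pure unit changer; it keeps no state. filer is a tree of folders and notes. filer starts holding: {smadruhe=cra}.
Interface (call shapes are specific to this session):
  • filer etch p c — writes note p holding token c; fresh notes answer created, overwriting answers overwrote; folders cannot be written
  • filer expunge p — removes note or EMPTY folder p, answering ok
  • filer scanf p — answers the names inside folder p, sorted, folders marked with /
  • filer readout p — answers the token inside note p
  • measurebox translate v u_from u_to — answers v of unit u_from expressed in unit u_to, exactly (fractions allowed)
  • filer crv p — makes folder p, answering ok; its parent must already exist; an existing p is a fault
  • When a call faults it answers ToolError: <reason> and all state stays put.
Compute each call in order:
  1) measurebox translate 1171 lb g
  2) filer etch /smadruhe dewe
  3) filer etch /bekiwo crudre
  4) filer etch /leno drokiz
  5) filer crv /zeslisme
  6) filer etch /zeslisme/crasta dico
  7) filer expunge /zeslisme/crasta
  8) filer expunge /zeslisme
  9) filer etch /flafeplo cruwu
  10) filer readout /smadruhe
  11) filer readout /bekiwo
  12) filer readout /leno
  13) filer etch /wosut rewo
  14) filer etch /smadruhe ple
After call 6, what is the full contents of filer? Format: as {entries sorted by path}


;; measurebox translate(v=1171, u_from=lb, u_to=g) ~> 53115666527/100000
;; filer etch(p=/smadruhe, c=dewe) ~> overwrote
;; filer etch(p=/bekiwo, c=crudre) ~> created
;; filer etch(p=/leno, c=drokiz) ~> created
;; filer crv(p=/zeslisme) ~> ok
;; filer etch(p=/zeslisme/crasta, c=dico) ~> created
;; filer expunge(p=/zeslisme/crasta) ~> ok
;; filer expunge(p=/zeslisme) ~> ok
;; filer etch(p=/flafeplo, c=cruwu) ~> created
;; filer readout(p=/smadruhe) ~> dewe
;; filer readout(p=/bekiwo) ~> crudre
;; filer readout(p=/leno) ~> drokiz
;; filer etch(p=/wosut, c=rewo) ~> created
;; filer etch(p=/smadruhe, c=ple) ~> overwrote

Answer: {bekiwo=crudre, leno=drokiz, smadruhe=dewe, zeslisme/, zeslisme/crasta=dico}


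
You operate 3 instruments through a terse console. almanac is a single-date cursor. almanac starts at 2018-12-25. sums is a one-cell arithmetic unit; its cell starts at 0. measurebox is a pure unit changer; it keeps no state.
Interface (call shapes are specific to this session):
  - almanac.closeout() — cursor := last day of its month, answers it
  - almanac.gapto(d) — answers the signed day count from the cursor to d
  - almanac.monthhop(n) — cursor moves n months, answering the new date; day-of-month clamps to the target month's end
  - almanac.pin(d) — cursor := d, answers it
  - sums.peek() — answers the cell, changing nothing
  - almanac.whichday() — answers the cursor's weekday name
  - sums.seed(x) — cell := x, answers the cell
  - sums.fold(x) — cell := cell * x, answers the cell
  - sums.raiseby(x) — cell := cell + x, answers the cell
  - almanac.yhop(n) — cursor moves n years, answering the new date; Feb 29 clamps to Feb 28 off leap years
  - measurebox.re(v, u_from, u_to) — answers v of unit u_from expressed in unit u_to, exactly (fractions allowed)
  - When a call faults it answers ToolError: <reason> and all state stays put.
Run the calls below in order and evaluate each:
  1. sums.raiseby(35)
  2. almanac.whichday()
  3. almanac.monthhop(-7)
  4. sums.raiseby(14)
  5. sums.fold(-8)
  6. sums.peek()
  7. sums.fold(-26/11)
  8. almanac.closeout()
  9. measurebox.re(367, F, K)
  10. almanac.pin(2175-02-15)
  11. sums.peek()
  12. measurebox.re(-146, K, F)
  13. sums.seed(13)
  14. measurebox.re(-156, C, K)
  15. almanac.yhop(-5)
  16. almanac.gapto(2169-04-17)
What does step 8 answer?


Answer: 2018-05-31

Derivation:
-- 1. raiseby(x: 35) ~> 35
-- 2. whichday() ~> Tuesday
-- 3. monthhop(n: -7) ~> 2018-05-25
-- 4. raiseby(x: 14) ~> 49
-- 5. fold(x: -8) ~> -392
-- 6. peek() ~> -392
-- 7. fold(x: -26/11) ~> 10192/11
-- 8. closeout() ~> 2018-05-31
-- 9. re(v: 367, u_from: F, u_to: K) ~> 82667/180
-- 10. pin(d: 2175-02-15) ~> 2175-02-15
-- 11. peek() ~> 10192/11
-- 12. re(v: -146, u_from: K, u_to: F) ~> -72247/100
-- 13. seed(x: 13) ~> 13
-- 14. re(v: -156, u_from: C, u_to: K) ~> 2343/20
-- 15. yhop(n: -5) ~> 2170-02-15
-- 16. gapto(d: 2169-04-17) ~> -304


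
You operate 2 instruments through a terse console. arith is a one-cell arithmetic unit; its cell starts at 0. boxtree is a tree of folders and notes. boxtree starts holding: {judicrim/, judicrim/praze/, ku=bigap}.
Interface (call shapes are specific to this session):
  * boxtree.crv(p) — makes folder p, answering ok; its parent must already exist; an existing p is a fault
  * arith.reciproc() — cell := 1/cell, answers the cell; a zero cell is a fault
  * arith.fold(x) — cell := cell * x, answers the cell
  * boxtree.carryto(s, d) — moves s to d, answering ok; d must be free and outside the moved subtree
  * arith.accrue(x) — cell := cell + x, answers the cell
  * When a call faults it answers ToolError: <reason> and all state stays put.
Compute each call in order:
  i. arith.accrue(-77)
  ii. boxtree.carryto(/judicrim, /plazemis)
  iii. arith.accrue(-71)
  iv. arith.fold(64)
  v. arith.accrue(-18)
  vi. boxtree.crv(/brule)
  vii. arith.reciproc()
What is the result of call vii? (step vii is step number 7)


Answer: -1/9490

Derivation:
→ arith.accrue(x→-77)
← -77
→ boxtree.carryto(s→/judicrim, d→/plazemis)
← ok
→ arith.accrue(x→-71)
← -148
→ arith.fold(x→64)
← -9472
→ arith.accrue(x→-18)
← -9490
→ boxtree.crv(p→/brule)
← ok
→ arith.reciproc()
← -1/9490


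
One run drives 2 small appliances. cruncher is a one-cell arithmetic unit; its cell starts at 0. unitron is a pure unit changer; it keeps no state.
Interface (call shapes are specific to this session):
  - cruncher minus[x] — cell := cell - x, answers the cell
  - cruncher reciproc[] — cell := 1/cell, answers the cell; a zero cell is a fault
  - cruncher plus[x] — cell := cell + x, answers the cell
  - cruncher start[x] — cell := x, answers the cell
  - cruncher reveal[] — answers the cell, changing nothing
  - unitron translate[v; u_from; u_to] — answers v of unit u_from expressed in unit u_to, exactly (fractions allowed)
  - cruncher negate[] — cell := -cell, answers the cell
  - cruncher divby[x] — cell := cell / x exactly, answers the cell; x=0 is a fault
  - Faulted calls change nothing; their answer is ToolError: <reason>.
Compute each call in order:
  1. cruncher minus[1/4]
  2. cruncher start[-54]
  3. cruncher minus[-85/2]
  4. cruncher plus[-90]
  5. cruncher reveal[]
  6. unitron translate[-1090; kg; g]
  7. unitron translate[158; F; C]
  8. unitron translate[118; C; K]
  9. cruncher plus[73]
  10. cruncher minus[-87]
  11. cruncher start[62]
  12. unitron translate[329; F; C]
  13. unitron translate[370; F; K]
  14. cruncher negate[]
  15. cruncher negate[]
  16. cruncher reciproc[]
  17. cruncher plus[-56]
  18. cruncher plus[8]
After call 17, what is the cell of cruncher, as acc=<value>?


[in] cruncher minus x: 1/4
= -1/4
[in] cruncher start x: -54
= -54
[in] cruncher minus x: -85/2
= -23/2
[in] cruncher plus x: -90
= -203/2
[in] cruncher reveal
= -203/2
[in] unitron translate v: -1090 u_from: kg u_to: g
= -1090000
[in] unitron translate v: 158 u_from: F u_to: C
= 70
[in] unitron translate v: 118 u_from: C u_to: K
= 7823/20
[in] cruncher plus x: 73
= -57/2
[in] cruncher minus x: -87
= 117/2
[in] cruncher start x: 62
= 62
[in] unitron translate v: 329 u_from: F u_to: C
= 165
[in] unitron translate v: 370 u_from: F u_to: K
= 82967/180
[in] cruncher negate
= -62
[in] cruncher negate
= 62
[in] cruncher reciproc
= 1/62
[in] cruncher plus x: -56
= -3471/62
[in] cruncher plus x: 8
= -2975/62

Answer: acc=-3471/62
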